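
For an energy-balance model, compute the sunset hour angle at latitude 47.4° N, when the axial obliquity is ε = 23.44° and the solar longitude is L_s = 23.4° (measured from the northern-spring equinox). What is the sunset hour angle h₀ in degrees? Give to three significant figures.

Solar declination: sin δ = sin ε · sin L_s = sin 23.44° × sin 23.4° = 0.15798, so δ = +9.090°.
cos h₀ = −tan ϕ · tan δ = −tan(+47.4°) × tan(+9.090°) = -0.1740, so h₀ = 1.7457 rad = 100.02°.

h₀ = 100°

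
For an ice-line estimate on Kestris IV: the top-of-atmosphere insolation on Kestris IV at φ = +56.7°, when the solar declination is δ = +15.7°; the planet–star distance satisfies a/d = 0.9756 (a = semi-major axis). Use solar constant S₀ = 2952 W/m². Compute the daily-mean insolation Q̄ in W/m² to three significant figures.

Q̄ ≈ 834 W/m²

cos H₀ = −tan(+56.7°) tan(+15.700°) = -0.4279, H₀ = 2.0130 rad.
Bracket: H₀ sin φ sin δ + cos φ cos δ sin H₀ = 2.0130×0.83581×0.27060 + 0.54902×0.96269×0.90382 = 0.455281 + 0.477701 = 0.932982.
Inverse-square distance factor (a/d)² = 0.9756² = 0.951795.
Q̄ = (S₀/π) × 0.951795 × [bracket] = (2952/π) × 0.951795 × 0.932982 = 834.4 W/m².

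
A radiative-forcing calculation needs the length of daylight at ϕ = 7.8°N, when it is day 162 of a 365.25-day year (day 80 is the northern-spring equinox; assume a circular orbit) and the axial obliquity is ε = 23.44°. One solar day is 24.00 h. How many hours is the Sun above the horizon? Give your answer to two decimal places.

12.45 h

Solar longitude: L_s = 360° × (162 − 80)/365.25 = 80.821°.
sin δ = sin 23.44° × sin 80.821° = 0.39270, so δ = +23.122°.
cos h₀ = −tan ϕ · tan δ = −tan(+7.8°) × tan(+23.122°) = -0.0585, so h₀ = 1.6293 rad = 93.35°.
Daylight = 2h₀/(2π) × 24.00 h = (1.6293/π) × 24.00 = 12.45 h.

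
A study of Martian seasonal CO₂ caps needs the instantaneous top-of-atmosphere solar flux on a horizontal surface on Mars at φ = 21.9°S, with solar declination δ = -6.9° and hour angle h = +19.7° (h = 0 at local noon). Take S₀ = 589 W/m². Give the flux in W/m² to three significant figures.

cos θ_z = sin φ sin δ + cos φ cos δ cos h = 0.044810 + 0.867204 = 0.912014.
Flux = S₀ · cos θ_z = 589 × 0.912014 = 537.2 W/m².

537 W/m²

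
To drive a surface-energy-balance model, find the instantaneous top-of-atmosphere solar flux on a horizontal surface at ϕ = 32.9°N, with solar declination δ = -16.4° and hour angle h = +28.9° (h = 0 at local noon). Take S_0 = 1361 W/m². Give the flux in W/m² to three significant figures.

751 W/m²

cos θ_z = sin ϕ sin δ + cos ϕ cos δ cos h = -0.153361 + 0.705151 = 0.551790.
Flux = S_0 · cos θ_z = 1361 × 0.551790 = 751.0 W/m².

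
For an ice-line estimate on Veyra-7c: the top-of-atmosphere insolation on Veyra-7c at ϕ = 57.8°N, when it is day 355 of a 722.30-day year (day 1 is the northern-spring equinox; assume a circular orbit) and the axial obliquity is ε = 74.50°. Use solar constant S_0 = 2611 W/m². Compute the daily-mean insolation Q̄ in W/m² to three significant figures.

Q̄ ≈ 510 W/m²

Solar longitude: L_s = 360° × (355 − 1)/722.30 = 176.436°.
sin δ = sin 74.50° × sin 176.436° = 0.05990, so δ = +3.434°.
cos h₀ = −tan(+57.8°) tan(+3.434°) = -0.0953, h₀ = 1.6662 rad.
Bracket: h₀ sin ϕ sin δ + cos ϕ cos δ sin h₀ = 1.6662×0.84619×0.05990 + 0.53288×0.99820×0.99545 = 0.084454 + 0.529501 = 0.613955.
Q̄ = (S_0/π) × [bracket] = (2611/π) × 0.613955 = 510.3 W/m².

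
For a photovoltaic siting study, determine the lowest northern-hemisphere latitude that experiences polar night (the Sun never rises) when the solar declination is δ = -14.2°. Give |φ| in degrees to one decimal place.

|φ| = 75.8°

Polar night requires cos H₀ = −tan φ tan δ ≥ 1, i.e. tan φ tan δ ≤ −1.
The boundary is |tan φ| · |tan δ| = 1, so |φ| = 90° − |δ| = 90° − 14.2° = 75.8° in the northern hemisphere.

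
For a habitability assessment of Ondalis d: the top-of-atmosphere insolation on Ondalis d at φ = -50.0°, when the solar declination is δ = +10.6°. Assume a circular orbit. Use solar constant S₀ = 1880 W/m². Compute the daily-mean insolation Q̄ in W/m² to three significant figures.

cos H₀ = −tan(-50.0°) tan(+10.600°) = 0.2230, H₀ = 1.3459 rad.
Bracket: H₀ sin φ sin δ + cos φ cos δ sin H₀ = 1.3459×-0.76604×0.18395 + 0.64279×0.98294×0.97481 = -0.189655 + 0.615908 = 0.426253.
Q̄ = (S₀/π) × [bracket] = (1880/π) × 0.426253 = 255.1 W/m².

Q̄ ≈ 255 W/m²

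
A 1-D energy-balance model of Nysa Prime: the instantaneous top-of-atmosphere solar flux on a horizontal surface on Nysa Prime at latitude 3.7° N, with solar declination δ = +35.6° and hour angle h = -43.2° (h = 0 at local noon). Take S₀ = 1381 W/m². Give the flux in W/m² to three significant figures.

869 W/m²

cos θ_z = sin φ sin δ + cos φ cos δ cos h = 0.037566 + 0.591489 = 0.629055.
Flux = S₀ · cos θ_z = 1381 × 0.629055 = 868.7 W/m².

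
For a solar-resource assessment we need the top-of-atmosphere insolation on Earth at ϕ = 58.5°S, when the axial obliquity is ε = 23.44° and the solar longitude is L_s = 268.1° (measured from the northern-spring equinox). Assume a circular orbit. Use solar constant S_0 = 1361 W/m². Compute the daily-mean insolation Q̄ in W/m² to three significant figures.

Q̄ ≈ 493 W/m²

Solar declination: sin δ = sin ε · sin L_s = sin 23.44° × sin 268.1° = -0.39757, so δ = -23.426°.
cos h₀ = −tan(-58.5°) tan(-23.426°) = -0.7071, h₀ = 2.3561 rad.
Bracket: h₀ sin ϕ sin δ + cos ϕ cos δ sin h₀ = 2.3561×-0.85264×-0.39757 + 0.52250×0.91757×0.70716 = 0.798680 + 0.339034 = 1.137714.
Q̄ = (S_0/π) × [bracket] = (1361/π) × 1.137714 = 492.9 W/m².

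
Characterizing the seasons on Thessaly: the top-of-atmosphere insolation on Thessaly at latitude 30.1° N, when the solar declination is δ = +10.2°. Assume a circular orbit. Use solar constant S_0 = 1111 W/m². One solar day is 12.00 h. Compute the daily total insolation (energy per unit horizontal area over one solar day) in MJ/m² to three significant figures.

15.2 MJ/m²

cos h₀ = −tan(+30.1°) tan(+10.200°) = -0.1043, h₀ = 1.6753 rad.
Bracket: h₀ sin ϕ sin δ + cos ϕ cos δ sin h₀ = 1.6753×0.50151×0.17708 + 0.86515×0.98420×0.99455 = 0.148779 + 0.846840 = 0.995619.
Q̄ = (S_0/π) × [bracket] = (1111/π) × 0.995619 = 352.09 W/m².
Daily total = Q̄ × 12.00 h × 3600 s/h = 352.09 × 12.00 × 3600 / 10⁶ = 15.21 MJ/m².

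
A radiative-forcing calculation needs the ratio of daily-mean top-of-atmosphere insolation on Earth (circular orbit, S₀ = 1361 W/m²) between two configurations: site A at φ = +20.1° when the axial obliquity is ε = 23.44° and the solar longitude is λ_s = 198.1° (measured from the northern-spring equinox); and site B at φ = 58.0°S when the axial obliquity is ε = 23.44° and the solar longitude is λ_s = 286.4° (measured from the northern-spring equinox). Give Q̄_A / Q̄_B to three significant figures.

Q̄_A / Q̄_B ≈ 0.781

— Configuration A (φ=+20.1°):
Solar declination: sin δ = sin ε · sin λ_s = sin 23.44° × sin 198.1° = -0.12358, so δ = -7.099°.
cos H₀ = −tan(+20.1°) tan(-7.099°) = 0.0456, H₀ = 1.5252 rad.
Bracket: H₀ sin φ sin δ + cos φ cos δ sin H₀ = 1.5252×0.34366×-0.12358 + 0.93909×0.99233×0.99896 = -0.064774 + 0.930918 = 0.866144.
Q̄ = (S₀/π) × [bracket] = (1361/π) × 0.866144 = 375.23 W/m².
— Configuration B (φ=-58.0°):
Solar declination: sin δ = sin ε · sin λ_s = sin 23.44° × sin 286.4° = -0.38160, so δ = -22.433°.
cos H₀ = −tan(-58.0°) tan(-22.433°) = -0.6607, H₀ = 2.2925 rad.
Bracket: H₀ sin φ sin δ + cos φ cos δ sin H₀ = 2.2925×-0.84805×-0.38160 + 0.52992×0.92433×0.75066 = 0.741889 + 0.367689 = 1.109578.
Q̄ = (S₀/π) × [bracket] = (1361/π) × 1.109578 = 480.69 W/m².
Ratio Q̄_A / Q̄_B = 375.23 / 480.69 = 0.7806.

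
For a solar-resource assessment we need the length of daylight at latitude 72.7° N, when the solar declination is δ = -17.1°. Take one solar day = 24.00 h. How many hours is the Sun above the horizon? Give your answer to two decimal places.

1.20 h

cos H₀ = −tan φ · tan δ = −tan(+72.7°) × tan(-17.100°) = 0.9877, so H₀ = 0.1569 rad = 8.99°.
Daylight = 2H₀/(2π) × 24.00 h = (0.1569/π) × 24.00 = 1.20 h.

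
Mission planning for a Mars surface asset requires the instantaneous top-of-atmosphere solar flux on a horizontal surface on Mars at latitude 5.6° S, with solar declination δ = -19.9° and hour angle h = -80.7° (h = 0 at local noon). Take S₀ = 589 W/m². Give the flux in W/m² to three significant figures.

cos θ_z = sin φ sin δ + cos φ cos δ cos h = 0.033215 + 0.151229 = 0.184444.
Flux = S₀ · cos θ_z = 589 × 0.184444 = 108.6 W/m².

109 W/m²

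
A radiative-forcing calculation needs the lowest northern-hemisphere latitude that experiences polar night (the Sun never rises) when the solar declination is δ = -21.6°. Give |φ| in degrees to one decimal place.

|φ| = 68.4°

Polar night requires cos H₀ = −tan φ tan δ ≥ 1, i.e. tan φ tan δ ≤ −1.
The boundary is |tan φ| · |tan δ| = 1, so |φ| = 90° − |δ| = 90° − 21.6° = 68.4° in the northern hemisphere.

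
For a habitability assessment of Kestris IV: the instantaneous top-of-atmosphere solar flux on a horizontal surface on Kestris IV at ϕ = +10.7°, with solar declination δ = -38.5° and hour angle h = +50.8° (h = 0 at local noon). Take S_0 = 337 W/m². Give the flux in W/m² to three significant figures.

125 W/m²

cos θ_z = sin ϕ sin δ + cos ϕ cos δ cos h = -0.115580 + 0.486031 = 0.370451.
Flux = S_0 · cos θ_z = 337 × 0.370451 = 124.8 W/m².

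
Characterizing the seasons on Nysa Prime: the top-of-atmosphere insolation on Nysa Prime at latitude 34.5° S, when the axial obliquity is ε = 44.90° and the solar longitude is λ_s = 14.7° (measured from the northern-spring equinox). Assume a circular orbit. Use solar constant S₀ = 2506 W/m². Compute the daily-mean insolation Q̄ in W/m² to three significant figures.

Q̄ ≈ 525 W/m²

Solar declination: sin δ = sin ε · sin λ_s = sin 44.90° × sin 14.7° = 0.17912, so δ = +10.319°.
cos H₀ = −tan(-34.5°) tan(+10.319°) = 0.1251, H₀ = 1.4453 rad.
Bracket: H₀ sin φ sin δ + cos φ cos δ sin H₀ = 1.4453×-0.56641×0.17912 + 0.82413×0.98383×0.99214 = -0.146633 + 0.804431 = 0.657798.
Q̄ = (S₀/π) × [bracket] = (2506/π) × 0.657798 = 524.7 W/m².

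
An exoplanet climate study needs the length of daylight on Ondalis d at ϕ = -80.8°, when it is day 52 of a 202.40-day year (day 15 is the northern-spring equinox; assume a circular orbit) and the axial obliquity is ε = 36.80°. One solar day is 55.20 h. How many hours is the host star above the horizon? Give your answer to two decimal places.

Solar longitude: L_s = 360° × (52 − 15)/202.40 = 65.810°.
sin δ = sin 36.80° × sin 65.810° = 0.54643, so δ = +33.122°.
cos h₀ = −tan ϕ · tan δ = 4.0283 ≥ 1, so the host star never rises (polar night) and h₀ = 0.
Daylight = 2h₀/(2π) × 55.20 h = (0.0000/π) × 55.20 = 0.00 h.

0.00 h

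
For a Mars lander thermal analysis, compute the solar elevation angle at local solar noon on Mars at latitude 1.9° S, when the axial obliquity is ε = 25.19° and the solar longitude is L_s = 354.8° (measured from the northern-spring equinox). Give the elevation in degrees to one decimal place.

Solar declination: sin δ = sin ε · sin L_s = sin 25.19° × sin 354.8° = -0.03858, so δ = -2.211°.
At local noon the hour angle is zero, so the zenith angle equals |ϕ − δ| = |-1.9° − (-2.211°)| = 0.311°.
Elevation = 90° − 0.311° = 89.7°.

89.7°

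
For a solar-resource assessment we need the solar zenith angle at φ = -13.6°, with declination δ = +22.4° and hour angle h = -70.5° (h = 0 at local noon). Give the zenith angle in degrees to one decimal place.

θ_z = 77.9°

cos θ_z = sin φ sin δ + cos φ cos δ cos h = -0.089606 + 0.299966 = 0.210360.
θ_z = arccos(0.210360) = 77.9°.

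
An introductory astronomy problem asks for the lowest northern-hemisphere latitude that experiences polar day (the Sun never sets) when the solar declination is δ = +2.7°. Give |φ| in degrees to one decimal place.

|φ| = 87.3°

Polar day requires cos H₀ = −tan φ tan δ ≤ −1, i.e. tan φ tan δ ≥ 1.
The boundary is |tan φ| · |tan δ| = 1, so |φ| = 90° − |δ| = 90° − 2.7° = 87.3° in the northern hemisphere.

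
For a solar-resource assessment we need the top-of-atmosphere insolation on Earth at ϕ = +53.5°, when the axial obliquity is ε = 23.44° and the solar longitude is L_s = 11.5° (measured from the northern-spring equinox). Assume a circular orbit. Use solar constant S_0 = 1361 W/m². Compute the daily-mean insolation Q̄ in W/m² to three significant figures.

Q̄ ≈ 302 W/m²

Solar declination: sin δ = sin ε · sin L_s = sin 23.44° × sin 11.5° = 0.07931, so δ = +4.549°.
cos h₀ = −tan(+53.5°) tan(+4.549°) = -0.1075, h₀ = 1.6785 rad.
Bracket: h₀ sin ϕ sin δ + cos ϕ cos δ sin h₀ = 1.6785×0.80386×0.07931 + 0.59482×0.99685×0.99420 = 0.107011 + 0.589507 = 0.696518.
Q̄ = (S_0/π) × [bracket] = (1361/π) × 0.696518 = 301.7 W/m².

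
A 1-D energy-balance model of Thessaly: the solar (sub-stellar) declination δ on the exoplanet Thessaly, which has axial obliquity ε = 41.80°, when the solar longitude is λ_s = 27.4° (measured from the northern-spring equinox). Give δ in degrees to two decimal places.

δ = +17.86°

sin δ = sin ε · sin λ_s = sin 41.80° × sin 27.4° = 0.306738.
δ = arcsin(0.306738) = +17.86°.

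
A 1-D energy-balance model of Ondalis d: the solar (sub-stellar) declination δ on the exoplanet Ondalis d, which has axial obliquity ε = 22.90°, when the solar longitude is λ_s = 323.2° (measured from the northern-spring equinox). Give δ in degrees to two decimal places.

sin δ = sin ε · sin λ_s = sin 22.90° × sin 323.2° = -0.233094.
δ = arcsin(-0.233094) = -13.48°.

δ = -13.48°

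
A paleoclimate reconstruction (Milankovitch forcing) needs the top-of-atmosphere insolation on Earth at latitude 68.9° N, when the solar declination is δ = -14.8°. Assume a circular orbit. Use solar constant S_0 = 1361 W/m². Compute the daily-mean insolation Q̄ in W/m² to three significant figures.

cos h₀ = −tan(+68.9°) tan(-14.800°) = 0.6847, h₀ = 0.8166 rad.
Bracket: h₀ sin ϕ sin δ + cos ϕ cos δ sin h₀ = 0.8166×0.93295×-0.25545 + 0.36000×0.96682×0.72881 = -0.194614 + 0.253666 = 0.059052.
Q̄ = (S_0/π) × [bracket] = (1361/π) × 0.059052 = 25.58 W/m².

Q̄ ≈ 25.6 W/m²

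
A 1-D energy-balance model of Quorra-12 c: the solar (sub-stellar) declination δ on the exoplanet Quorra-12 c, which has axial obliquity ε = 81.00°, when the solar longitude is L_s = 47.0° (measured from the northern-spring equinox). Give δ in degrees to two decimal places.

sin δ = sin ε · sin L_s = sin 81.00° × sin 47.0° = 0.722350.
δ = arcsin(0.722350) = +46.25°.

δ = +46.25°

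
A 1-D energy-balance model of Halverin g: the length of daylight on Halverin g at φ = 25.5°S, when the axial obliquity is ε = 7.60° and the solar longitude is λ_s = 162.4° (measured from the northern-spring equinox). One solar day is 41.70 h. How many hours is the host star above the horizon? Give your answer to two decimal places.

20.60 h

Solar declination: sin δ = sin ε · sin λ_s = sin 7.60° × sin 162.4° = 0.03999, so δ = +2.292°.
cos H₀ = −tan φ · tan δ = −tan(-25.5°) × tan(+2.292°) = 0.0191, so H₀ = 1.5517 rad = 88.91°.
Daylight = 2H₀/(2π) × 41.70 h = (1.5517/π) × 41.70 = 20.60 h.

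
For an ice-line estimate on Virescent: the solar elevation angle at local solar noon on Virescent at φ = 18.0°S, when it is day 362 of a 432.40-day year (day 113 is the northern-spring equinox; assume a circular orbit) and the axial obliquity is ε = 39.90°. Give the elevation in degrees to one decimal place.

Solar longitude: λ_s = 360° × (362 − 113)/432.40 = 207.308°.
sin δ = sin 39.90° × sin 207.308° = -0.29428, so δ = -17.114°.
At local noon the hour angle is zero, so the zenith angle equals |φ − δ| = |-18.0° − (-17.114°)| = 0.886°.
Elevation = 90° − 0.886° = 89.1°.

89.1°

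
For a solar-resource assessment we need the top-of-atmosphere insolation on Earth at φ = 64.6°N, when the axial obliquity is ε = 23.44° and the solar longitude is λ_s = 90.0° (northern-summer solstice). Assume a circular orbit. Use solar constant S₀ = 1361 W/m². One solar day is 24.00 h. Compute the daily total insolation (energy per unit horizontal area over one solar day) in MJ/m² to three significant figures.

Solar declination: sin δ = sin ε · sin λ_s = sin 23.44° × sin 90.0° = 0.39779, so δ = +23.440°.
cos H₀ = −tan(+64.6°) tan(+23.440°) = -0.9131, H₀ = 2.7216 rad.
Bracket: H₀ sin φ sin δ + cos φ cos δ sin H₀ = 2.7216×0.90334×0.39779 + 0.42894×0.91748×0.40775 = 0.977979 + 0.160468 = 1.138447.
Q̄ = (S₀/π) × [bracket] = (1361/π) × 1.138447 = 493.20 W/m².
Daily total = Q̄ × 24.00 h × 3600 s/h = 493.20 × 24.00 × 3600 / 10⁶ = 42.61 MJ/m².

42.6 MJ/m²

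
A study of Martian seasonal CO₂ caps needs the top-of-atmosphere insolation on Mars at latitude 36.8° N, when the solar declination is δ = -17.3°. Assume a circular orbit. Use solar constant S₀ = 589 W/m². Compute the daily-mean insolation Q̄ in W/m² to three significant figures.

Q̄ ≈ 94.8 W/m²

cos H₀ = −tan(+36.8°) tan(-17.300°) = 0.2330, H₀ = 1.3356 rad.
Bracket: H₀ sin φ sin δ + cos φ cos δ sin H₀ = 1.3356×0.59902×-0.29737 + 0.80073×0.95476×0.97248 = -0.237911 + 0.743466 = 0.505555.
Q̄ = (S₀/π) × [bracket] = (589/π) × 0.505555 = 94.78 W/m².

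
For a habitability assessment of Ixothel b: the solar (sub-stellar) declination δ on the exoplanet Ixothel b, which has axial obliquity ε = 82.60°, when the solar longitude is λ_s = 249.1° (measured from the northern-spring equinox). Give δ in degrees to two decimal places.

δ = -67.88°

sin δ = sin ε · sin λ_s = sin 82.60° × sin 249.1° = -0.926424.
δ = arcsin(-0.926424) = -67.88°.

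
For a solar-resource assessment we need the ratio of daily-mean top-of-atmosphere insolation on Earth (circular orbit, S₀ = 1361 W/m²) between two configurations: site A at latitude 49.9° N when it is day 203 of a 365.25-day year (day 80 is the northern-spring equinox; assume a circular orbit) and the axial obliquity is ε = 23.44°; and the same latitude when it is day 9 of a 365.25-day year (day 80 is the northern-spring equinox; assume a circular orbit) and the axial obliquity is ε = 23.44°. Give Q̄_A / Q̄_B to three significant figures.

Q̄_A / Q̄_B ≈ 4.91

— Configuration A (φ=+49.9°):
Solar longitude: λ_s = 360° × (203 − 80)/365.25 = 121.232°.
sin δ = sin 23.44° × sin 121.232° = 0.34014, so δ = +19.885°.
cos H₀ = −tan(+49.9°) tan(+19.885°) = -0.4295, H₀ = 2.0148 rad.
Bracket: H₀ sin φ sin δ + cos φ cos δ sin H₀ = 2.0148×0.76492×0.34014 + 0.64412×0.94038×0.90305 = 0.524210 + 0.546993 = 1.071203.
Q̄ = (S₀/π) × [bracket] = (1361/π) × 1.071203 = 464.07 W/m².
— Configuration B (φ=+49.9°):
Solar longitude: λ_s = 360° × (9 − 80)/365.25 = -69.979°, i.e. -69.979° + 360° = 290.021°.
sin δ = sin 23.44° × sin 290.021° = -0.37375, so δ = -21.947°.
cos H₀ = −tan(+49.9°) tan(-21.947°) = 0.4785, H₀ = 1.0718 rad.
Bracket: H₀ sin φ sin δ + cos φ cos δ sin H₀ = 1.0718×0.76492×-0.37375 + 0.64412×0.92753×0.87808 = -0.306416 + 0.524601 = 0.218185.
Q̄ = (S₀/π) × [bracket] = (1361/π) × 0.218185 = 94.522 W/m².
Ratio Q̄_A / Q̄_B = 464.07 / 94.522 = 4.910.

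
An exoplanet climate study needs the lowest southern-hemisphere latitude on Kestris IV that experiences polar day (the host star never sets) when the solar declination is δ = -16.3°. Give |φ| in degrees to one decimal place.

|φ| = 73.7°

Polar day requires cos H₀ = −tan φ tan δ ≤ −1, i.e. tan φ tan δ ≥ 1.
The boundary is |tan φ| · |tan δ| = 1, so |φ| = 90° − |δ| = 90° − 16.3° = 73.7° in the southern hemisphere.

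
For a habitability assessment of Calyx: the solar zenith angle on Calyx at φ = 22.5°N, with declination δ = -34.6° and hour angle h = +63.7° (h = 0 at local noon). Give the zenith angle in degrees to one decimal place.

θ_z = 83.1°

cos θ_z = sin φ sin δ + cos φ cos δ cos h = -0.217304 + 0.336946 = 0.119642.
θ_z = arccos(0.119642) = 83.1°.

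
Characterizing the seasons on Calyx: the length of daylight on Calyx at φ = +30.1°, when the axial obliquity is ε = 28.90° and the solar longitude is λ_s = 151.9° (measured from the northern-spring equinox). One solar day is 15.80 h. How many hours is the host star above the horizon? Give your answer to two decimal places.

Solar declination: sin δ = sin ε · sin λ_s = sin 28.90° × sin 151.9° = 0.22763, so δ = +13.158°.
cos H₀ = −tan φ · tan δ = −tan(+30.1°) × tan(+13.158°) = -0.1355, so H₀ = 1.7067 rad = 97.79°.
Daylight = 2H₀/(2π) × 15.80 h = (1.7067/π) × 15.80 = 8.58 h.

8.58 h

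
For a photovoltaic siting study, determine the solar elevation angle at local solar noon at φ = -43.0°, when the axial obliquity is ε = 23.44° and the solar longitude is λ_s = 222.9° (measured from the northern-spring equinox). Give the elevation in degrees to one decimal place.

Solar declination: sin δ = sin ε · sin λ_s = sin 23.44° × sin 222.9° = -0.27078, so δ = -15.711°.
At local noon the hour angle is zero, so the zenith angle equals |φ − δ| = |-43.0° − (-15.711°)| = 27.289°.
Elevation = 90° − 27.289° = 62.7°.

62.7°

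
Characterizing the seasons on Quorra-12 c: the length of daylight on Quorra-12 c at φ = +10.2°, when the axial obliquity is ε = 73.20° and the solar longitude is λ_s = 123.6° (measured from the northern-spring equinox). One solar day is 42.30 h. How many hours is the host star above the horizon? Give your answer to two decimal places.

Solar declination: sin δ = sin ε · sin λ_s = sin 73.20° × sin 123.6° = 0.79737, so δ = +52.880°.
cos H₀ = −tan φ · tan δ = −tan(+10.2°) × tan(+52.880°) = -0.2377, so H₀ = 1.8108 rad = 103.75°.
Daylight = 2H₀/(2π) × 42.30 h = (1.8108/π) × 42.30 = 24.38 h.

24.38 h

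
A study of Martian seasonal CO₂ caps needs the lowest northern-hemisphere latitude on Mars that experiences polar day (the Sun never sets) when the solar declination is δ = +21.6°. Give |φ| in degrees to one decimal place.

Polar day requires cos H₀ = −tan φ tan δ ≤ −1, i.e. tan φ tan δ ≥ 1.
The boundary is |tan φ| · |tan δ| = 1, so |φ| = 90° − |δ| = 90° − 21.6° = 68.4° in the northern hemisphere.

|φ| = 68.4°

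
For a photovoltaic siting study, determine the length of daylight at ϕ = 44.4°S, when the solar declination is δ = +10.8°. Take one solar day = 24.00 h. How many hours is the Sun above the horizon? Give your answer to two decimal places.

cos h₀ = −tan ϕ · tan δ = −tan(-44.4°) × tan(+10.800°) = 0.1868, so h₀ = 1.3829 rad = 79.23°.
Daylight = 2h₀/(2π) × 24.00 h = (1.3829/π) × 24.00 = 10.56 h.

10.56 h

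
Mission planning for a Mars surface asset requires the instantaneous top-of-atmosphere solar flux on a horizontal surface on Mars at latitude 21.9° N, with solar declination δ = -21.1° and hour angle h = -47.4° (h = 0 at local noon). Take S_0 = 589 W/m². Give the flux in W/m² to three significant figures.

cos θ_z = sin ϕ sin δ + cos ϕ cos δ cos h = -0.134274 + 0.585923 = 0.451649.
Flux = S_0 · cos θ_z = 589 × 0.451649 = 266.0 W/m².

266 W/m²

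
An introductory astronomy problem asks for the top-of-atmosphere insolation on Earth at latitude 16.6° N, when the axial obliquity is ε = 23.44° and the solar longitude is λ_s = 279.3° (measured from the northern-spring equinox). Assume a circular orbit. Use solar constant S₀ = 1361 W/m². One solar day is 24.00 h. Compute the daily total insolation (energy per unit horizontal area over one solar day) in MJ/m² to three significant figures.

Solar declination: sin δ = sin ε · sin λ_s = sin 23.44° × sin 279.3° = -0.39256, so δ = -23.114°.
cos H₀ = −tan(+16.6°) tan(-23.114°) = 0.1272, H₀ = 1.4432 rad.
Bracket: H₀ sin φ sin δ + cos φ cos δ sin H₀ = 1.4432×0.28569×-0.39256 + 0.95832×0.91973×0.99187 = -0.161856 + 0.874230 = 0.712374.
Q̄ = (S₀/π) × [bracket] = (1361/π) × 0.712374 = 308.61 W/m².
Daily total = Q̄ × 24.00 h × 3600 s/h = 308.61 × 24.00 × 3600 / 10⁶ = 26.66 MJ/m².

26.7 MJ/m²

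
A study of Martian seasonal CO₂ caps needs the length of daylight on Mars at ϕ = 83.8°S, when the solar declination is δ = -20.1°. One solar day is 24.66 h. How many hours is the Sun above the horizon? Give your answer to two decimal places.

Sunrise equation: cos h₀ = −tan ϕ · tan δ = -3.3686 ≤ −1, so the Sun never sets (polar day) and h₀ = π.
Daylight = 2h₀/(2π) × 24.66 h = (3.1416/π) × 24.66 = 24.66 h.

24.66 h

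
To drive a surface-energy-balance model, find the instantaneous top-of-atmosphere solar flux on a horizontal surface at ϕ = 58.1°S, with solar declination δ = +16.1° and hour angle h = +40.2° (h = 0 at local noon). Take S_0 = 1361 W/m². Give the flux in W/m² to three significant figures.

207 W/m²

cos θ_z = sin ϕ sin δ + cos ϕ cos δ cos h = -0.235432 + 0.387789 = 0.152357.
Flux = S_0 · cos θ_z = 1361 × 0.152357 = 207.4 W/m².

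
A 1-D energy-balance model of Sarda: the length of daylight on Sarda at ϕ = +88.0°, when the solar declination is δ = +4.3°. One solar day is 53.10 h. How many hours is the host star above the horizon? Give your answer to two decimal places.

Sunrise equation: cos h₀ = −tan ϕ · tan δ = -2.1532 ≤ −1, so the host star never sets (polar day) and h₀ = π.
Daylight = 2h₀/(2π) × 53.10 h = (3.1416/π) × 53.10 = 53.10 h.

53.10 h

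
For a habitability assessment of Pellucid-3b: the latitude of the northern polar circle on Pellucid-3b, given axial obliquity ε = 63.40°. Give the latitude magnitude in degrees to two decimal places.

26.60°

The polar circle is the lowest latitude that experiences at least one full rotation of continuous daylight at the northern-summer solstice; it lies at |φ| = 90° − ε = 90° − 63.40° = 26.60°.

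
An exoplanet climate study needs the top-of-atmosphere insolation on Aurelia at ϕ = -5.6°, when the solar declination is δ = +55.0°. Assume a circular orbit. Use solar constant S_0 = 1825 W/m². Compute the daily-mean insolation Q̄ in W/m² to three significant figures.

cos h₀ = −tan(-5.6°) tan(+55.000°) = 0.1400, h₀ = 1.4303 rad.
Bracket: h₀ sin ϕ sin δ + cos ϕ cos δ sin h₀ = 1.4303×-0.09758×0.81915 + 0.99523×0.57358×0.99015 = -0.114328 + 0.565221 = 0.450893.
Q̄ = (S_0/π) × [bracket] = (1825/π) × 0.450893 = 261.9 W/m².

Q̄ ≈ 262 W/m²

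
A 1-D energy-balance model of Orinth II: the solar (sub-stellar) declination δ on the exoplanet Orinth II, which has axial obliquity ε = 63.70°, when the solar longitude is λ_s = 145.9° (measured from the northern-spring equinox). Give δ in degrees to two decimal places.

sin δ = sin ε · sin λ_s = sin 63.70° × sin 145.9° = 0.502605.
δ = arcsin(0.502605) = +30.17°.

δ = +30.17°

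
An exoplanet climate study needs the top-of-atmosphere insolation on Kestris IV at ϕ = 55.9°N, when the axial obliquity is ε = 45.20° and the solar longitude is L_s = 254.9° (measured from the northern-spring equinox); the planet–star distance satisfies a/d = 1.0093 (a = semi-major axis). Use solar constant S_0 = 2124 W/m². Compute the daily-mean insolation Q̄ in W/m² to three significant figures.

Solar declination: sin δ = sin ε · sin L_s = sin 45.20° × sin 254.9° = -0.68507, so δ = -43.241°.
cos h₀ = −tan(+55.9°) tan(-43.241°) = 1.3890 ≥ 1 ⇒ polar night, h₀ = 0 and Q̄ = 0.
Inverse-square distance factor (a/d)² = 1.0093² = 1.018686.

Q̄ ≈ 0.00 W/m²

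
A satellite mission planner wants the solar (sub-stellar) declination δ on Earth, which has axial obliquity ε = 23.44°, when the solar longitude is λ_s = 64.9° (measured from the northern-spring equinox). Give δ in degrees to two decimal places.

sin δ = sin ε · sin λ_s = sin 23.44° × sin 64.9° = 0.360225.
δ = arcsin(0.360225) = +21.11°.

δ = +21.11°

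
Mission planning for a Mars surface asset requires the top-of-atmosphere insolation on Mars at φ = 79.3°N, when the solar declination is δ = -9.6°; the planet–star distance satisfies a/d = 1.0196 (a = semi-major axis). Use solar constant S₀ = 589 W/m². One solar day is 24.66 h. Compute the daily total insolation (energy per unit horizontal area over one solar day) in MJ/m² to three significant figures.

cos H₀ = −tan(+79.3°) tan(-9.600°) = 0.8951, H₀ = 0.4621 rad.
Bracket: H₀ sin φ sin δ + cos φ cos δ sin H₀ = 0.4621×0.98261×-0.16677 + 0.18567×0.98600×0.44580 = -0.075724 + 0.081613 = 0.005889.
Inverse-square distance factor (a/d)² = 1.0196² = 1.039584.
Q̄ = (S₀/π) × 1.039584 × [bracket] = (589/π) × 1.039584 × 0.005889 = 1.1478 W/m².
Daily total = Q̄ × 24.66 h × 3600 s/h = 1.1478 × 24.66 × 3600 / 10⁶ = 0.1019 MJ/m².

0.102 MJ/m²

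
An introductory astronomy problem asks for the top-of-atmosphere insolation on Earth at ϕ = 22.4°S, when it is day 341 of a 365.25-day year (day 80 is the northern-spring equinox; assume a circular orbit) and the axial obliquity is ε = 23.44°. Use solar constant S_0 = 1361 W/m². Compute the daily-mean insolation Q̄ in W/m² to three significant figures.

Solar longitude: L_s = 360° × (341 − 80)/365.25 = 257.248°.
sin δ = sin 23.44° × sin 257.248° = -0.38798, so δ = -22.829°.
cos h₀ = −tan(-22.4°) tan(-22.829°) = -0.1735, h₀ = 1.7452 rad.
Bracket: h₀ sin ϕ sin δ + cos ϕ cos δ sin h₀ = 1.7452×-0.38107×-0.38798 + 0.92455×0.92167×0.98483 = 0.258024 + 0.839203 = 1.097227.
Q̄ = (S_0/π) × [bracket] = (1361/π) × 1.097227 = 475.3 W/m².

Q̄ ≈ 475 W/m²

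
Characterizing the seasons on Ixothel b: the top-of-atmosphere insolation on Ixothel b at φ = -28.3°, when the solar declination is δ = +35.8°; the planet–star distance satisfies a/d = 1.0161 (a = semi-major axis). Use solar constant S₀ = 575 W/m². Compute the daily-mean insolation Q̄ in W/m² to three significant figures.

cos H₀ = −tan(-28.3°) tan(+35.800°) = 0.3883, H₀ = 1.1720 rad.
Bracket: H₀ sin φ sin δ + cos φ cos δ sin H₀ = 1.1720×-0.47409×0.58496 + 0.88048×0.81106×0.92152 = -0.325023 + 0.658078 = 0.333055.
Inverse-square distance factor (a/d)² = 1.0161² = 1.032459.
Q̄ = (S₀/π) × 1.032459 × [bracket] = (575/π) × 1.032459 × 0.333055 = 62.94 W/m².

Q̄ ≈ 62.9 W/m²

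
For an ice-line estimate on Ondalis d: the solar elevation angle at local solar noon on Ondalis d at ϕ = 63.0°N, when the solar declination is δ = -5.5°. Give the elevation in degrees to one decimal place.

21.5°

At local noon the hour angle is zero, so the zenith angle equals |ϕ − δ| = |+63.0° − (-5.500°)| = 68.500°.
Elevation = 90° − 68.500° = 21.5°.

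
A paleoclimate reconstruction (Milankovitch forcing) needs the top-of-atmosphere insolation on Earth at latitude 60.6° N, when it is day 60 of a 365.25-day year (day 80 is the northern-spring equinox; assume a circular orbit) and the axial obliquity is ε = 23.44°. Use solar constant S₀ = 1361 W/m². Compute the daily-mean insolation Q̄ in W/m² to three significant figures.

Solar longitude: λ_s = 360° × (60 − 80)/365.25 = -19.713°, i.e. -19.713° + 360° = 340.287°.
sin δ = sin 23.44° × sin 340.287° = -0.13417, so δ = -7.711°.
cos H₀ = −tan(+60.6°) tan(-7.711°) = 0.2403, H₀ = 1.3281 rad.
Bracket: H₀ sin φ sin δ + cos φ cos δ sin H₀ = 1.3281×0.87121×-0.13417 + 0.49090×0.99096×0.97070 = -0.155242 + 0.472209 = 0.316967.
Q̄ = (S₀/π) × [bracket] = (1361/π) × 0.316967 = 137.3 W/m².

Q̄ ≈ 137 W/m²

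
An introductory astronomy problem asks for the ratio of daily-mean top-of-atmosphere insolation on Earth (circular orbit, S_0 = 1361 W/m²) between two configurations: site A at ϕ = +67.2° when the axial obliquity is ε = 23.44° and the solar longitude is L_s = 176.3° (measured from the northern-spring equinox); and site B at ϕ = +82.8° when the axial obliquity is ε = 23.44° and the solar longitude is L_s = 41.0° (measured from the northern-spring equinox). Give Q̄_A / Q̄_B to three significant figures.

— Configuration A (ϕ=+67.2°):
Solar declination: sin δ = sin ε · sin L_s = sin 23.44° × sin 176.3° = 0.02567, so δ = +1.471°.
cos h₀ = −tan(+67.2°) tan(+1.471°) = -0.0611, h₀ = 1.6319 rad.
Bracket: h₀ sin ϕ sin δ + cos ϕ cos δ sin h₀ = 1.6319×0.92186×0.02567 + 0.38752×0.99967×0.99813 = 0.038618 + 0.386668 = 0.425286.
Q̄ = (S_0/π) × [bracket] = (1361/π) × 0.425286 = 184.24 W/m².
— Configuration B (ϕ=+82.8°):
Solar declination: sin δ = sin ε · sin L_s = sin 23.44° × sin 41.0° = 0.26097, so δ = +15.128°.
cos h₀ = −tan(+82.8°) tan(+15.128°) = -2.1400 ≤ −1 ⇒ polar day, h₀ = π.
Bracket: h₀ sin ϕ sin δ + cos ϕ cos δ sin h₀ = 3.1416×0.99211×0.26097 + 0.12533×0.96535×0.00000 = 0.813395 + 0.000000 = 0.813395.
Q̄ = (S_0/π) × [bracket] = (1361/π) × 0.813395 = 352.38 W/m².
Ratio Q̄_A / Q̄_B = 184.24 / 352.38 = 0.5228.

Q̄_A / Q̄_B ≈ 0.523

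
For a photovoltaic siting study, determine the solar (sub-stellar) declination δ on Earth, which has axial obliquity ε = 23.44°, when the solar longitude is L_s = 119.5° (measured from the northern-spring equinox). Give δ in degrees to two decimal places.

sin δ = sin ε · sin L_s = sin 23.44° × sin 119.5° = 0.346217.
δ = arcsin(0.346217) = +20.26°.

δ = +20.26°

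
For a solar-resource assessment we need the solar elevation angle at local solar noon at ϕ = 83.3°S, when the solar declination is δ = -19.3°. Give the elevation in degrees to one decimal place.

26.0°

At local noon the hour angle is zero, so the zenith angle equals |ϕ − δ| = |-83.3° − (-19.300°)| = 64.000°.
Elevation = 90° − 64.000° = 26.0°.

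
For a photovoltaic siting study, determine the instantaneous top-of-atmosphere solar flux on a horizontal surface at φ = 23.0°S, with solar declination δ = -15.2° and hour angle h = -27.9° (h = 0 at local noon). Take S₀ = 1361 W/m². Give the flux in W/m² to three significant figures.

cos θ_z = sin φ sin δ + cos φ cos δ cos h = 0.102445 + 0.785051 = 0.887496.
Flux = S₀ · cos θ_z = 1361 × 0.887496 = 1208 W/m².

1.21e+03 W/m²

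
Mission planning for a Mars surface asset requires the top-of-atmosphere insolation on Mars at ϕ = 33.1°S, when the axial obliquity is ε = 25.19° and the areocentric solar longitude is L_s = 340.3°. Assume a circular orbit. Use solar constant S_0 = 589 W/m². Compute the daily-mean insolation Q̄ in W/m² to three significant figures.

sin δ = sin 25.19° × sin 340.3° = -0.14347, so δ = -8.249°.
cos h₀ = −tan(-33.1°) tan(-8.249°) = -0.0945, h₀ = 1.6654 rad.
Bracket: h₀ sin ϕ sin δ + cos ϕ cos δ sin h₀ = 1.6654×-0.54610×-0.14347 + 0.83772×0.98965×0.99552 = 0.130482 + 0.825335 = 0.955817.
Q̄ = (S_0/π) × [bracket] = (589/π) × 0.955817 = 179.2 W/m².

Q̄ ≈ 179 W/m²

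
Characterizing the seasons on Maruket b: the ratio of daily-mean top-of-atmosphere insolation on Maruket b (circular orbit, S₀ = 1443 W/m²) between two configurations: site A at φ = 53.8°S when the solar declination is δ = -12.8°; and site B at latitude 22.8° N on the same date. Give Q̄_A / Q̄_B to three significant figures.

Q̄_A / Q̄_B ≈ 1.15

— Configuration A (φ=-53.8°):
cos H₀ = −tan(-53.8°) tan(-12.800°) = -0.3104, H₀ = 1.8864 rad.
Bracket: H₀ sin φ sin δ + cos φ cos δ sin H₀ = 1.8864×-0.80696×-0.22155 + 0.59061×0.97515×0.95060 = 0.337254 + 0.547482 = 0.884736.
Q̄ = (S₀/π) × [bracket] = (1443/π) × 0.884736 = 406.38 W/m².
— Configuration B (φ=+22.8°):
cos H₀ = −tan(+22.8°) tan(-12.800°) = 0.0955, H₀ = 1.4751 rad.
Bracket: H₀ sin φ sin δ + cos φ cos δ sin H₀ = 1.4751×0.38752×-0.22155 + 0.92186×0.97515×0.99543 = -0.126645 + 0.894844 = 0.768199.
Q̄ = (S₀/π) × [bracket] = (1443/π) × 0.768199 = 352.85 W/m².
Ratio Q̄_A / Q̄_B = 406.38 / 352.85 = 1.152.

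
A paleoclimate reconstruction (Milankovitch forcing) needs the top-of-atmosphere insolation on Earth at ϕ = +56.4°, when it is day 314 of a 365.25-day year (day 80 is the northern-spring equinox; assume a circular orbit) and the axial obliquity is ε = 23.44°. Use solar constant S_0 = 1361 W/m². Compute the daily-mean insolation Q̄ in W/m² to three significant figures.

Solar longitude: L_s = 360° × (314 − 80)/365.25 = 230.637°.
sin δ = sin 23.44° × sin 230.637° = -0.30755, so δ = -17.911°.
cos h₀ = −tan(+56.4°) tan(-17.911°) = 0.4865, h₀ = 1.0628 rad.
Bracket: h₀ sin ϕ sin δ + cos ϕ cos δ sin h₀ = 1.0628×0.83292×-0.30755 + 0.55339×0.95153×0.87370 = -0.272252 + 0.460062 = 0.187810.
Q̄ = (S_0/π) × [bracket] = (1361/π) × 0.187810 = 81.36 W/m².

Q̄ ≈ 81.4 W/m²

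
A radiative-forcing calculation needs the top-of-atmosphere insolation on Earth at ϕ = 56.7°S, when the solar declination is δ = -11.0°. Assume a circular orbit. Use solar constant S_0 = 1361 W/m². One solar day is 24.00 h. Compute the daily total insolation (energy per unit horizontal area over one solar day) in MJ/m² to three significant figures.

cos h₀ = −tan(-56.7°) tan(-11.000°) = -0.2959, h₀ = 1.8712 rad.
Bracket: h₀ sin ϕ sin δ + cos ϕ cos δ sin h₀ = 1.8712×-0.83581×-0.19081 + 0.54902×0.98163×0.95521 = 0.298421 + 0.514796 = 0.813217.
Q̄ = (S_0/π) × [bracket] = (1361/π) × 0.813217 = 352.30 W/m².
Daily total = Q̄ × 24.00 h × 3600 s/h = 352.30 × 24.00 × 3600 / 10⁶ = 30.44 MJ/m².

30.4 MJ/m²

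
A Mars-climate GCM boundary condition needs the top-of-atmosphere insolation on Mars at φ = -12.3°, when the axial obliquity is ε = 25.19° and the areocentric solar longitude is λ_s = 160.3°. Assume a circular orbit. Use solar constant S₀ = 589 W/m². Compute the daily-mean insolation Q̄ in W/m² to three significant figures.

Q̄ ≈ 172 W/m²

sin δ = sin 25.19° × sin 160.3° = 0.14347, so δ = +8.249°.
cos H₀ = −tan(-12.3°) tan(+8.249°) = 0.0316, H₀ = 1.5392 rad.
Bracket: H₀ sin φ sin δ + cos φ cos δ sin H₀ = 1.5392×-0.21303×0.14347 + 0.97705×0.98965×0.99950 = -0.047043 + 0.966454 = 0.919411.
Q̄ = (S₀/π) × [bracket] = (589/π) × 0.919411 = 172.4 W/m².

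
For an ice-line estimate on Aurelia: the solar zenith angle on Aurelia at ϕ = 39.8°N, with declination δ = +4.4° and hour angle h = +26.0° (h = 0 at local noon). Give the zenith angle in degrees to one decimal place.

θ_z = 42.5°

cos θ_z = sin ϕ sin δ + cos ϕ cos δ cos h = 0.049109 + 0.688493 = 0.737602.
θ_z = arccos(0.737602) = 42.5°.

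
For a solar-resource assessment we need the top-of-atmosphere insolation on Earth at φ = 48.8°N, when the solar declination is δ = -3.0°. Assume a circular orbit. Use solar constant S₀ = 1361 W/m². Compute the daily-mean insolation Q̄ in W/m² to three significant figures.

Q̄ ≈ 259 W/m²

cos H₀ = −tan(+48.8°) tan(-3.000°) = 0.0599, H₀ = 1.5109 rad.
Bracket: H₀ sin φ sin δ + cos φ cos δ sin H₀ = 1.5109×0.75241×-0.05234 + 0.65869×0.99863×0.99821 = -0.059501 + 0.656610 = 0.597109.
Q̄ = (S₀/π) × [bracket] = (1361/π) × 0.597109 = 258.7 W/m².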